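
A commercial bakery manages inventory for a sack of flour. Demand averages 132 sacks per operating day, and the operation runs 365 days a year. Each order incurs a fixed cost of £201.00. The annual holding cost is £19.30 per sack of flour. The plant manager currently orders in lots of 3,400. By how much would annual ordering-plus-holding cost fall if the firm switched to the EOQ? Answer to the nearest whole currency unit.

Extra cost ≈ £16,324 per year

Annual demand D = 132 × 365 = 48,180.
EOQ = √(2DS/H) = √(2 × 48,180 × 201 / 19.3) ≈ 1001.77.
Cost at Q* = (D/Q*)S + (Q*/2)H = √(2DSH) ≈ £19,334.15.
Cost at Q = 3,400: (48,180/3,400)×201 + (3,400/2)×19.3 = £2,848.29 + £32,810.00 = £35,658.29.
Excess = £35,658.29 − £19,334.15 = £16,324.14.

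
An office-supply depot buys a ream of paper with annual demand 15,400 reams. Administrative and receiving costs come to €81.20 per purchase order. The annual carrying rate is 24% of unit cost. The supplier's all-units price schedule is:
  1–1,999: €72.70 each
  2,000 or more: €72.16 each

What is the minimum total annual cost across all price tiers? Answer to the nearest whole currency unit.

Holding cost per unit per year at price C is H = 0.24·C.
For each price level, check whether its EOQ is feasible; otherwise the best quantity at that price is the breakpoint.
EOQ at €72.70 = 378.6 (feasible in tier 1): TC = 15,400×€72.70 + (15,400/378.6)×81.2 + (378.6/2)×0.24×€72.70 = €1,126,185.81.
EOQ at €72.16 = 380.0 < 2000, so use break Q=2000: TC = 15,400×€72.16 + (15,400/2000.0)×81.2 + (2000.0/2)×0.24×€72.16 = €1,129,207.64.
Lowest total cost among the candidates is at Q = 378.6.

TC* ≈ €1,126,186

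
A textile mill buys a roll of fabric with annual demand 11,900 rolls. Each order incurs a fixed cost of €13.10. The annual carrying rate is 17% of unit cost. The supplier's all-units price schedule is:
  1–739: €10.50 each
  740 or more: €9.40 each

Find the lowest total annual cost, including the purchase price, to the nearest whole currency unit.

Holding cost per unit per year at price C is H = 0.17·C.
Candidates are each tier's EOQ (if it falls in that tier) and each price-break quantity.
EOQ at €10.50 = 417.9 (feasible in tier 1): TC = 11,900×€10.50 + (11,900/417.9)×13.1 + (417.9/2)×0.17×€10.50 = €125,696.01.
EOQ at €9.40 = 441.7 < 740, so use break Q=740: TC = 11,900×€9.40 + (11,900/740.0)×13.1 + (740.0/2)×0.17×€9.40 = €112,661.92.
Lowest total cost among the candidates is at Q = 740.0.

TC* ≈ €112,662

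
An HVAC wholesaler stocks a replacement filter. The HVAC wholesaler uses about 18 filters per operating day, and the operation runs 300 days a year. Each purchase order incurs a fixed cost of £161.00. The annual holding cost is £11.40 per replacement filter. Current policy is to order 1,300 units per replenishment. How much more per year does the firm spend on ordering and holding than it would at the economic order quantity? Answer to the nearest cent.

Extra cost ≈ £3,626.54 per year

Annual demand D = 18 × 300 = 5,400.
EOQ = √(2DS/H) = √(2 × 5,400 × 161 / 11.4) ≈ 390.55.
Cost at Q* = (D/Q*)S + (Q*/2)H = √(2DSH) ≈ £4,452.23.
Cost at Q = 1,300: (5,400/1,300)×161 + (1,300/2)×11.4 = £668.77 + £7,410.00 = £8,078.77.
Excess = £8,078.77 − £4,452.23 = £3,626.54.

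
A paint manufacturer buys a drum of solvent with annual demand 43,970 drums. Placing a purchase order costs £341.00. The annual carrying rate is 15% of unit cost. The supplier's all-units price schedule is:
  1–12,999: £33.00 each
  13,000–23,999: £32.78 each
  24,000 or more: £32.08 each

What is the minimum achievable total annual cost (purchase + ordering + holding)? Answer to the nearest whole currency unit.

TC* ≈ £1,463,194

Holding cost per unit per year at price C is H = 0.15·C.
Candidates are each tier's EOQ (if it falls in that tier) and each price-break quantity.
EOQ at £33.00 = 2461.3 (feasible in tier 1): TC = 43,970×£33.00 + (43,970/2461.3)×341 + (2461.3/2)×0.15×£33.00 = £1,463,193.53.
EOQ at £32.78 = 2469.6 < 13000, so use break Q=13000: TC = 43,970×£32.78 + (43,970/13000.0)×341 + (13000.0/2)×0.15×£32.78 = £1,474,450.47.
EOQ at £32.08 = 2496.4 < 24000, so use break Q=24000: TC = 43,970×£32.08 + (43,970/24000.0)×341 + (24000.0/2)×0.15×£32.08 = £1,468,926.34.
Lowest total cost among the candidates is at Q = 2461.3.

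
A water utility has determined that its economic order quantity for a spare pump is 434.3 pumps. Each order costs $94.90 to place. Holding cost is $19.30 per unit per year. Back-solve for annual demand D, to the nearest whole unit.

Invert the EOQ relation Q*² = 2DS/H.
From Q* = √(2DS/H): D = Q*²H / (2S) = 434.3² × 19.3 / (2 × 94.9) = 19179.654.

D ≈ 19,180 pumps per year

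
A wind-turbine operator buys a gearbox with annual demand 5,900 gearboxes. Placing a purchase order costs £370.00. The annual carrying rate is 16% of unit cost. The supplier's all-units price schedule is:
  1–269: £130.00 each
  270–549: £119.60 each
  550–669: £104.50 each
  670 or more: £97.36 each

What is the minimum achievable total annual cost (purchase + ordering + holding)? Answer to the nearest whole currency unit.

TC* ≈ £582,901

Holding cost per unit per year at price C is H = 0.16·C.
Candidates are each tier's EOQ (if it falls in that tier) and each price-break quantity.
Tier 1 (£130.00): EOQ = 458.2 exceeds tier's upper bound 269, so this tier is dominated.
EOQ at £119.60 = 477.7 (feasible in tier 2): TC = 5,900×£119.60 + (5,900/477.7)×370 + (477.7/2)×0.16×£119.60 = £714,780.45.
EOQ at £104.50 = 511.0 < 550, so use break Q=550: TC = 5,900×£104.50 + (5,900/550.0)×370 + (550.0/2)×0.16×£104.50 = £625,117.09.
EOQ at £97.36 = 529.4 < 670, so use break Q=670: TC = 5,900×£97.36 + (5,900/670.0)×370 + (670.0/2)×0.16×£97.36 = £582,900.70.
Lowest total cost among the candidates is at Q = 670.0.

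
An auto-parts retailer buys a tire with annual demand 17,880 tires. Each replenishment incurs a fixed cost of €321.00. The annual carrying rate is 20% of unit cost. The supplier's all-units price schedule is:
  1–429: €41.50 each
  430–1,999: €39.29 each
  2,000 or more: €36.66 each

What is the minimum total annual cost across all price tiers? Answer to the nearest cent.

TC* ≈ €665,682.54

Holding cost per unit per year at price C is H = 0.20·C.
For each price level, check whether its EOQ is feasible; otherwise the best quantity at that price is the breakpoint.
Tier 1 (€41.50): EOQ = 1176.0 exceeds tier's upper bound 429, so this tier is dominated.
EOQ at €39.29 = 1208.6 (feasible in tier 2): TC = 17,880×€39.29 + (17,880/1208.6)×321 + (1208.6/2)×0.20×€39.29 = €712,002.66.
EOQ at €36.66 = 1251.2 < 2000, so use break Q=2000: TC = 17,880×€36.66 + (17,880/2000.0)×321 + (2000.0/2)×0.20×€36.66 = €665,682.54.
Lowest total cost among the candidates is at Q = 2000.0.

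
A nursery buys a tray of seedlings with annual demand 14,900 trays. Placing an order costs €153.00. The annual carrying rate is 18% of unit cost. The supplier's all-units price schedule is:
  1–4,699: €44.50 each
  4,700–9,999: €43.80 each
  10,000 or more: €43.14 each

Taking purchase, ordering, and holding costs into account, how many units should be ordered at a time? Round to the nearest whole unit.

Q* ≈ 754 trays

Holding cost per unit per year at price C is H = 0.18·C.
Candidates are each tier's EOQ (if it falls in that tier) and each price-break quantity.
EOQ at €44.50 = 754.5 (feasible in tier 1): TC = 14,900×€44.50 + (14,900/754.5)×153 + (754.5/2)×0.18×€44.50 = €669,093.24.
EOQ at €43.80 = 760.5 < 4700, so use break Q=4700: TC = 14,900×€43.80 + (14,900/4700.0)×153 + (4700.0/2)×0.18×€43.80 = €671,632.44.
EOQ at €43.14 = 766.3 < 10000, so use break Q=10000: TC = 14,900×€43.14 + (14,900/10000.0)×153 + (10000.0/2)×0.18×€43.14 = €681,839.97.
Lowest total cost is €669,093.24 at Q = 754.5.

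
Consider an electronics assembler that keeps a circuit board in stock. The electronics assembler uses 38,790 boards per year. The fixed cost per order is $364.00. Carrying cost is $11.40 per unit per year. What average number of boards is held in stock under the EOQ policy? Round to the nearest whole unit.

Average inventory ≈ 787 boards

EOQ = √(2DS/H) = √(2 × 38,790 × 364 / 11.4) ≈ 1573.89.
Average inventory = Q*/2 ≈ 1573.89 / 2 = 786.943.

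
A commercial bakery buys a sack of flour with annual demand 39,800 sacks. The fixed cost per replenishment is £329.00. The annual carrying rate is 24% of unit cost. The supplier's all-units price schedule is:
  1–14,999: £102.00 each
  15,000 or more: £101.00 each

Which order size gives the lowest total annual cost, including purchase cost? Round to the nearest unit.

Holding cost per unit per year at price C is H = 0.24·C.
For each price level, check whether its EOQ is feasible; otherwise the best quantity at that price is the breakpoint.
EOQ at £102.00 = 1034.3 (feasible in tier 1): TC = 39,800×£102.00 + (39,800/1034.3)×329 + (1034.3/2)×0.24×£102.00 = £4,084,919.80.
EOQ at £101.00 = 1039.4 < 15000, so use break Q=15000: TC = 39,800×£101.00 + (39,800/15000.0)×329 + (15000.0/2)×0.24×£101.00 = £4,202,472.95.
Lowest total cost is £4,084,919.80 at Q = 1034.3.

Q* ≈ 1,034 sacks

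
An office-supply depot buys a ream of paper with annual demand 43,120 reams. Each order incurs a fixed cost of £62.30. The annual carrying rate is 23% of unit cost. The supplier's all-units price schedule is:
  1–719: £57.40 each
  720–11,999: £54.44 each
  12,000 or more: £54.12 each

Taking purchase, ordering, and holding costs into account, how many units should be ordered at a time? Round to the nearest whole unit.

Q* ≈ 720 reams

Holding cost per unit per year at price C is H = 0.23·C.
Evaluate total cost at each tier's feasible EOQ or, if the EOQ is below the tier, at the tier's minimum quantity.
EOQ at £57.40 = 637.9 (feasible in tier 1): TC = 43,120×£57.40 + (43,120/637.9)×62.3 + (637.9/2)×0.23×£57.40 = £2,483,510.06.
EOQ at £54.44 = 655.1 < 720, so use break Q=720: TC = 43,120×£54.44 + (43,120/720.0)×62.3 + (720.0/2)×0.23×£54.44 = £2,355,691.51.
EOQ at £54.12 = 657.0 < 12000, so use break Q=12000: TC = 43,120×£54.12 + (43,120/12000.0)×62.3 + (12000.0/2)×0.23×£54.12 = £2,408,563.86.
Lowest total cost is £2,355,691.51 at Q = 720.0.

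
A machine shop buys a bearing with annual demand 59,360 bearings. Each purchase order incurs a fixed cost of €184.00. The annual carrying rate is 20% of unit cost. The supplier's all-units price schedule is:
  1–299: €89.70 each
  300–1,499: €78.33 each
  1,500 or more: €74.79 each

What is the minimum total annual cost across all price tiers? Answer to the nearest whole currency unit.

Holding cost per unit per year at price C is H = 0.20·C.
Candidates are each tier's EOQ (if it falls in that tier) and each price-break quantity.
Tier 1 (€89.70): EOQ = 1103.5 exceeds tier's upper bound 299, so this tier is dominated.
EOQ at €78.33 = 1180.8 (feasible in tier 2): TC = 59,360×€78.33 + (59,360/1180.8)×184 + (1180.8/2)×0.20×€78.33 = €4,668,167.87.
EOQ at €74.79 = 1208.5 < 1500, so use break Q=1500: TC = 59,360×€74.79 + (59,360/1500.0)×184 + (1500.0/2)×0.20×€74.79 = €4,458,034.39.
Lowest total cost among the candidates is at Q = 1500.0.

TC* ≈ €4,458,034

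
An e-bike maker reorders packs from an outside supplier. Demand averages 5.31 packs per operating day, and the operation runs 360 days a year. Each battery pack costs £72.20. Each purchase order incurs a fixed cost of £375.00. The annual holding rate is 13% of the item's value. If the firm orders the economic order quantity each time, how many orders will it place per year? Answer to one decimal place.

N ≈ 4.9 orders per year

Annual demand D = 5.31 × 360 = 1,911.6.
Holding cost H = 0.13 × £72.20 = £9.3860 per unit per year.
EOQ = √(2DS/H) = √(2 × 1,911.6 × 375 / 9.386) ≈ 390.83.
Orders per year = D / Q* = 1,911.6 / 390.83 ≈ 4.891.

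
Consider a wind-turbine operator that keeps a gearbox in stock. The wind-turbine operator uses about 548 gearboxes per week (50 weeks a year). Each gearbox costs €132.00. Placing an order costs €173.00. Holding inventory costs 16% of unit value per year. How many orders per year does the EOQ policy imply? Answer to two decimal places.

Annual demand D = 548 × 50 = 27,400.
Holding cost H = 0.16 × €132.00 = €21.1200 per unit per year.
Q* = √(2DS/H) = √(2 × 27,400 × 173 / 21.12) ≈ 669.99.
Orders per year = D / Q* = 27,400 / 669.99 ≈ 40.896.

N ≈ 40.90 orders per year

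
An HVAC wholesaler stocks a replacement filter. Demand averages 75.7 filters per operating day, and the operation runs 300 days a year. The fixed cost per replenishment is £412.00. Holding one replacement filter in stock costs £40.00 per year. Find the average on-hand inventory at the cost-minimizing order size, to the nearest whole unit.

Annual demand D = 75.7 × 300 = 22,710.
EOQ = √(2DS/H) = √(2 × 22,710 × 412 / 40) ≈ 683.98.
Average inventory = Q*/2 ≈ 683.98 / 2 = 341.989.

Average inventory ≈ 342 filters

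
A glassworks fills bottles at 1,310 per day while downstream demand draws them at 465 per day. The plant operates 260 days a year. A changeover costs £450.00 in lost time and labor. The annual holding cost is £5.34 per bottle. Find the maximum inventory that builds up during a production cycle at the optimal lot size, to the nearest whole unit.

Annual demand D = 465 × 260 = 120,900.
Production build-up factor (1 − d/p) = 1 − 465/1,310 = 0.6450.
Q* = √(2DS / (H(1 − d/p))) = √(2 × 120,900 × 450 / (5.34 × 0.6450)).
= √(108,810,000 / 3.4445) ≈ 5620.450.
Maximum inventory = Q*(1 − d/p) = 5620.450 × 0.6450 ≈ 3625.405.

I_max ≈ 3,625 bottles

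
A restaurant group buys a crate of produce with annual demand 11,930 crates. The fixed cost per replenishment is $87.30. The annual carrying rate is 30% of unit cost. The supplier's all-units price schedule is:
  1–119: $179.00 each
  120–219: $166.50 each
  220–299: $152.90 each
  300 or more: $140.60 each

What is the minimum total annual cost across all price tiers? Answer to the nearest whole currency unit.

Holding cost per unit per year at price C is H = 0.30·C.
For each price level, check whether its EOQ is feasible; otherwise the best quantity at that price is the breakpoint.
Tier 1 ($179.00): EOQ = 196.9 exceeds tier's upper bound 119, so this tier is dominated.
EOQ at $166.50 = 204.2 (feasible in tier 2): TC = 11,930×$166.50 + (11,930/204.2)×87.3 + (204.2/2)×0.30×$166.50 = $1,996,545.23.
EOQ at $152.90 = 213.1 < 220, so use break Q=220: TC = 11,930×$152.90 + (11,930/220.0)×87.3 + (220.0/2)×0.30×$152.90 = $1,833,876.74.
EOQ at $140.60 = 222.2 < 300, so use break Q=300: TC = 11,930×$140.60 + (11,930/300.0)×87.3 + (300.0/2)×0.30×$140.60 = $1,687,156.63.
Lowest total cost among the candidates is at Q = 300.0.

TC* ≈ $1,687,157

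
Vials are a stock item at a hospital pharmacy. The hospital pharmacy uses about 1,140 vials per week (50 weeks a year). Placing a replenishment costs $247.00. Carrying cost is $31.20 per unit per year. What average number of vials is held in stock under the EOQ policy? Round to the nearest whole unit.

Annual demand D = 1,140 × 50 = 57,000.
The optimal lot size = √(2DS/H) = √(2 × 57,000 × 247 / 31.2) ≈ 950.00.
Average inventory = Q*/2 ≈ 950.00 / 2 = 475.000.

Average inventory ≈ 475 vials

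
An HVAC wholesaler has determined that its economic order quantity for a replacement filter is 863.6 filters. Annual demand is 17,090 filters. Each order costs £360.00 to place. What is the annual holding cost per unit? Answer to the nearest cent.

H ≈ £16.50

The basic EOQ model gives Q* = √(2DS/H); rearrange for the unknown.
From Q* = √(2DS/H): H = 2DS / Q*² = 2 × 17,090 × 360 / 863.6² = 16.4987.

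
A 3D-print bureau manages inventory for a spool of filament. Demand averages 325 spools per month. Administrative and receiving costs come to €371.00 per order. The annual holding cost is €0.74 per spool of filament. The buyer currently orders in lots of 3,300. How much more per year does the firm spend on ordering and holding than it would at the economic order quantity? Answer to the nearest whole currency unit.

Annual demand D = 325 × 12 = 3,900.
EOQ = √(2DS/H) = √(2 × 3,900 × 371 / 0.74) ≈ 1977.51.
Cost at Q* = (D/Q*)S + (Q*/2)H = √(2DSH) ≈ €1,463.36.
Cost at Q = 3,300: (3,900/3,300)×371 + (3,300/2)×0.74 = €438.45 + €1,221.00 = €1,659.45.
Excess = €1,659.45 − €1,463.36 = €196.10.

Extra cost ≈ €196 per year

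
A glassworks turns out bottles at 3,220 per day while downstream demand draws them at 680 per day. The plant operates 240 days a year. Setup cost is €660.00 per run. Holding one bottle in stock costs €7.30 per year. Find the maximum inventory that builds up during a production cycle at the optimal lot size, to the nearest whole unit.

Annual demand D = 680 × 240 = 163,200.
Production build-up factor (1 − d/p) = 1 − 680/3,220 = 0.7888.
Q* = √(2DS / (H(1 − d/p))) = √(2 × 163,200 × 660 / (7.3 × 0.7888)).
= √(215,424,000 / 5.7584) ≈ 6116.411.
Maximum inventory = Q*(1 − d/p) = 6116.411 × 0.7888 ≈ 4824.747.

I_max ≈ 4,825 bottles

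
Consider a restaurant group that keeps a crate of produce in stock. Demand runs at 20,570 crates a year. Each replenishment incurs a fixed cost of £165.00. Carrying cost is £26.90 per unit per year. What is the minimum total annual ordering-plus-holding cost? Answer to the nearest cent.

TC* ≈ £13,512.95

Q* = √(2DS/H) = √(2 × 20,570 × 165 / 26.9) ≈ 502.34.
At Q*, ordering cost (D/Q*)S equals holding cost (Q*/2)H, each = √(DSH/2).
Minimum total = √(2DSH) = √(2 × 20,570 × 165 × 26.9) ≈ 13512.953.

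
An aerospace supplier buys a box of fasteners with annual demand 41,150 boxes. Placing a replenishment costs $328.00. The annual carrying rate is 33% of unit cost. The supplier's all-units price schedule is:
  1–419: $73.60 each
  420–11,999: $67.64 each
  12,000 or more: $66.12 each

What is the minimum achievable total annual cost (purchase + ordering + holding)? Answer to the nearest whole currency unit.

Holding cost per unit per year at price C is H = 0.33·C.
Evaluate total cost at each tier's feasible EOQ or, if the EOQ is below the tier, at the tier's minimum quantity.
Tier 1 ($73.60): EOQ = 1054.2 exceeds tier's upper bound 419, so this tier is dominated.
EOQ at $67.64 = 1099.7 (feasible in tier 2): TC = 41,150×$67.64 + (41,150/1099.7)×328 + (1099.7/2)×0.33×$67.64 = $2,807,932.84.
EOQ at $66.12 = 1112.3 < 12000, so use break Q=12000: TC = 41,150×$66.12 + (41,150/12000.0)×328 + (12000.0/2)×0.33×$66.12 = $2,852,880.37.
Lowest total cost among the candidates is at Q = 1099.7.

TC* ≈ $2,807,933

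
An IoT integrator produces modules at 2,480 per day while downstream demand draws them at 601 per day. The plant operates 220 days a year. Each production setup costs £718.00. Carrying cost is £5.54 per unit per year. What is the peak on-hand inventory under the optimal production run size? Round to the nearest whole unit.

I_max ≈ 5,096 modules

Annual demand D = 601 × 220 = 132,220.
Production build-up factor (1 − d/p) = 1 − 601/2,480 = 0.7577.
Q* = √(2DS / (H(1 − d/p))) = √(2 × 132,220 × 718 / (5.54 × 0.7577)).
= √(189,867,920 / 4.1974) ≈ 6725.636.
Maximum inventory = Q*(1 − d/p) = 6725.636 × 0.7577 ≈ 5095.754.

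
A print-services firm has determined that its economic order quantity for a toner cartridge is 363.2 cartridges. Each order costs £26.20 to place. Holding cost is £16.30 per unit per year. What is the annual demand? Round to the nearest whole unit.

D ≈ 41,034 cartridges per year

The basic EOQ model gives Q* = √(2DS/H); rearrange for the unknown.
From Q* = √(2DS/H): D = Q*²H / (2S) = 363.2² × 16.3 / (2 × 26.2) = 41034.391.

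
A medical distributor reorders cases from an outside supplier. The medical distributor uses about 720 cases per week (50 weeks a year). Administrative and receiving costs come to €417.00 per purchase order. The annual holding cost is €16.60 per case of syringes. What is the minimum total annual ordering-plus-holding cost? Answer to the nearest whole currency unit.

TC* ≈ €22,325

Annual demand D = 720 × 50 = 36,000.
Q* = √(2DS/H) = √(2 × 36,000 × 417 / 16.6) ≈ 1344.87.
At the optimum the two cost components are equal, so total cost = 2·(Q*/2)H = Q*·H.
Minimum total = √(2DSH) = √(2 × 36,000 × 417 × 16.6) ≈ 22324.838.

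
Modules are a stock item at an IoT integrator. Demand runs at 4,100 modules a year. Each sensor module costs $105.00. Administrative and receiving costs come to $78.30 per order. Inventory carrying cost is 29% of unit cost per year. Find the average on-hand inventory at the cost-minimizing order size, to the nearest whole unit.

Average inventory ≈ 73 modules

Holding cost H = 0.29 × $105.00 = $30.4500 per unit per year.
Q* = √(2DS/H) = √(2 × 4,100 × 78.3 / 30.45) ≈ 145.21.
Average inventory = Q*/2 ≈ 145.21 / 2 = 72.605.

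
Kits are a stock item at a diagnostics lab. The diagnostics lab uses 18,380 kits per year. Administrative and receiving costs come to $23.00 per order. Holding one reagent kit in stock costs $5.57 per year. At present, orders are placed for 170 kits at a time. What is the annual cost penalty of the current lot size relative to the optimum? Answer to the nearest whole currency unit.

Extra cost ≈ $790 per year

EOQ = √(2DS/H) = √(2 × 18,380 × 23 / 5.57) ≈ 389.60.
Cost at Q* = (D/Q*)S + (Q*/2)H = √(2DSH) ≈ $2,170.10.
Cost at Q = 170: (18,380/170)×23 + (170/2)×5.57 = $2,486.71 + $473.45 = $2,960.16.
Excess = $2,960.16 − $2,170.10 = $790.06.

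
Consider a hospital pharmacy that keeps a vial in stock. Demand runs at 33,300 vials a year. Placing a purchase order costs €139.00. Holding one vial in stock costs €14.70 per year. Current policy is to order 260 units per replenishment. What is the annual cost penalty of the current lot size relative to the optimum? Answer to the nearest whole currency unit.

EOQ = √(2DS/H) = √(2 × 33,300 × 139 / 14.7) ≈ 793.57.
Cost at Q* = (D/Q*)S + (Q*/2)H = √(2DSH) ≈ €11,665.50.
Cost at Q = 260: (33,300/260)×139 + (260/2)×14.7 = €17,802.69 + €1,911.00 = €19,713.69.
Excess = €19,713.69 − €11,665.50 = €8,048.20.

Extra cost ≈ €8,048 per year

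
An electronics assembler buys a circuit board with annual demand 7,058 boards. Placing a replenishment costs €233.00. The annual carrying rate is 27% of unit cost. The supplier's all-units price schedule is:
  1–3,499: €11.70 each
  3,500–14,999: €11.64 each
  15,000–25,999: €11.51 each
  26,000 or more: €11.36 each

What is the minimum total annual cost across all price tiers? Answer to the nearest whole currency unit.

Holding cost per unit per year at price C is H = 0.27·C.
Candidates are each tier's EOQ (if it falls in that tier) and each price-break quantity.
EOQ at €11.70 = 1020.4 (feasible in tier 1): TC = 7,058×€11.70 + (7,058/1020.4)×233 + (1020.4/2)×0.27×€11.70 = €85,801.96.
EOQ at €11.64 = 1023.0 < 3500, so use break Q=3500: TC = 7,058×€11.64 + (7,058/3500.0)×233 + (3500.0/2)×0.27×€11.64 = €88,124.88.
EOQ at €11.51 = 1028.8 < 15000, so use break Q=15000: TC = 7,058×€11.51 + (7,058/15000.0)×233 + (15000.0/2)×0.27×€11.51 = €104,654.96.
EOQ at €11.36 = 1035.5 < 26000, so use break Q=26000: TC = 7,058×€11.36 + (7,058/26000.0)×233 + (26000.0/2)×0.27×€11.36 = €120,115.73.
Lowest total cost among the candidates is at Q = 1020.4.

TC* ≈ €85,802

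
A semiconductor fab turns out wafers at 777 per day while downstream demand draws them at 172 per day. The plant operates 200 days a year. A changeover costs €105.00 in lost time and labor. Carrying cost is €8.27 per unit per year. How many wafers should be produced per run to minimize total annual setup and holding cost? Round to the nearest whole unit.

Annual demand D = 172 × 200 = 34,400.
Production build-up factor (1 − d/p) = 1 − 172/777 = 0.7786.
Q* = √(2DS / (H(1 − d/p))) = √(2 × 34,400 × 105 / (8.27 × 0.7786)).
= √(7,224,000 / 6.4393) ≈ 1059.178.

Q* ≈ 1,059 wafers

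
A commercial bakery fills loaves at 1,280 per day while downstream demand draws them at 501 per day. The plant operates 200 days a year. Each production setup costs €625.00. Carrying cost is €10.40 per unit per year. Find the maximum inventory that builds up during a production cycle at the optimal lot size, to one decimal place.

Annual demand D = 501 × 200 = 100,200.
Production build-up factor (1 − d/p) = 1 − 501/1,280 = 0.6086.
Q* = √(2DS / (H(1 − d/p))) = √(2 × 100,200 × 625 / (10.4 × 0.6086)).
= √(125,250,000 / 6.3294) ≈ 4448.447.
Maximum inventory = Q*(1 − d/p) = 4448.447 × 0.6086 ≈ 2707.297.

I_max ≈ 2,707.3 loaves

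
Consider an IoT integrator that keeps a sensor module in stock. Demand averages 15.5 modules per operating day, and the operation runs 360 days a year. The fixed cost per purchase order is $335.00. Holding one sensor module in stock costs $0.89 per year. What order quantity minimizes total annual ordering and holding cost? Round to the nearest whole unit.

Annual demand D = 15.5 × 360 = 5,580.
EOQ = √(2DS / H) = √(2 × 5,580 × 335 / 0.89).
= √(3,738,600 / 0.89) = √4,200,674.1573 ≈ 2049.555.

Q* ≈ 2,050 modules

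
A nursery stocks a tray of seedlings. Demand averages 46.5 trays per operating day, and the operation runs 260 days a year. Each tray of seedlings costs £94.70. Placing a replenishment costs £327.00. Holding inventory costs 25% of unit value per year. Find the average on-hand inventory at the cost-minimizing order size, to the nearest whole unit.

Annual demand D = 46.5 × 260 = 12,090.
Holding cost H = 0.25 × £94.70 = £23.6750 per unit per year.
Q* = √(2DS/H) = √(2 × 12,090 × 327 / 23.675) ≈ 577.91.
Average inventory = Q*/2 ≈ 577.91 / 2 = 288.953.

Average inventory ≈ 289 trays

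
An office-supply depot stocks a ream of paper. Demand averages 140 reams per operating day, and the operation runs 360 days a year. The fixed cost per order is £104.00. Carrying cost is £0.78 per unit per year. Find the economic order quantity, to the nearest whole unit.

Q* ≈ 3,666 reams

Annual demand D = 140 × 360 = 50,400.
EOQ = √(2DS / H) = √(2 × 50,400 × 104 / 0.78).
= √(10,483,200 / 0.78) = √13,440,000 ≈ 3666.061.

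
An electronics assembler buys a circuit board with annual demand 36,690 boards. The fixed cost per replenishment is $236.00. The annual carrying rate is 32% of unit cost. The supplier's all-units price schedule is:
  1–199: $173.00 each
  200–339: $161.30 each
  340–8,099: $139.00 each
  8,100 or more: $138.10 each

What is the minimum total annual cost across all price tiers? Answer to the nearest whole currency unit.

TC* ≈ $5,127,664

Holding cost per unit per year at price C is H = 0.32·C.
Candidates are each tier's EOQ (if it falls in that tier) and each price-break quantity.
Tier 1 ($173.00): EOQ = 559.3 exceeds tier's upper bound 199, so this tier is dominated.
Tier 2 ($161.30): EOQ = 579.2 exceeds tier's upper bound 339, so this tier is dominated.
EOQ at $139.00 = 624.0 (feasible in tier 3): TC = 36,690×$139.00 + (36,690/624.0)×236 + (624.0/2)×0.32×$139.00 = $5,127,664.11.
EOQ at $138.10 = 626.0 < 8100, so use break Q=8100: TC = 36,690×$138.10 + (36,690/8100.0)×236 + (8100.0/2)×0.32×$138.10 = $5,246,935.59.
Lowest total cost among the candidates is at Q = 624.0.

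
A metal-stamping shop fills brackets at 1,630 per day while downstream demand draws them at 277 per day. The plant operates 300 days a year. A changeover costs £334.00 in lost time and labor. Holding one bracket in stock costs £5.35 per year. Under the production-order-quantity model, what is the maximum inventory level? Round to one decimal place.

I_max ≈ 2,934.7 brackets

Annual demand D = 277 × 300 = 83,100.
Production build-up factor (1 − d/p) = 1 − 277/1,630 = 0.8301.
Q* = √(2DS / (H(1 − d/p))) = √(2 × 83,100 × 334 / (5.35 × 0.8301)).
= √(55,510,800 / 4.4408) ≈ 3535.548.
Maximum inventory = Q*(1 − d/p) = 3535.548 × 0.8301 ≈ 2934.722.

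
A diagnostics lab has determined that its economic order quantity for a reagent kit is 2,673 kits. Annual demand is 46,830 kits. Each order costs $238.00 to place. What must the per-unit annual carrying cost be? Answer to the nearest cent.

Invert the EOQ relation Q*² = 2DS/H.
From Q* = √(2DS/H): H = 2DS / Q*² = 2 × 46,830 × 238 / 2,673² = 3.1198.

H ≈ $3.12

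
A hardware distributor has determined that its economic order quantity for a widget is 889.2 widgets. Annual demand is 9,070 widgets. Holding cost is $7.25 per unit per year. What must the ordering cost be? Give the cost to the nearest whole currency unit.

Invert the EOQ relation Q*² = 2DS/H.
From Q* = √(2DS/H): S = Q*²H / (2D) = 889.2² × 7.25 / (2 × 9,070) = 316.0091.

S ≈ $316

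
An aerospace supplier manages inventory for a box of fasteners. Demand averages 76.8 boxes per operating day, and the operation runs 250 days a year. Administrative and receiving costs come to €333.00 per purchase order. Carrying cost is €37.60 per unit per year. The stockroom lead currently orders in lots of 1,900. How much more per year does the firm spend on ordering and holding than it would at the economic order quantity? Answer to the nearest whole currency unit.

Annual demand D = 76.8 × 250 = 19,200.
EOQ = √(2DS/H) = √(2 × 19,200 × 333 / 37.6) ≈ 583.17.
Cost at Q* = (D/Q*)S + (Q*/2)H = √(2DSH) ≈ €21,927.12.
Cost at Q = 1,900: (19,200/1,900)×333 + (1,900/2)×37.6 = €3,365.05 + €35,720.00 = €39,085.05.
Excess = €39,085.05 − €21,927.12 = €17,157.93.

Extra cost ≈ €17,158 per year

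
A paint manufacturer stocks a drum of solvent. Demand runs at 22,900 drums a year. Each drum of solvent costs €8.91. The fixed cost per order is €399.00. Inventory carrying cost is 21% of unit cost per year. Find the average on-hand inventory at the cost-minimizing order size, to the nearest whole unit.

Average inventory ≈ 1,563 drums

Holding cost H = 0.21 × €8.91 = €1.8711 per unit per year.
Q* = √(2DS/H) = √(2 × 22,900 × 399 / 1.8711) ≈ 3125.15.
Average inventory = Q*/2 ≈ 3125.15 / 2 = 1562.574.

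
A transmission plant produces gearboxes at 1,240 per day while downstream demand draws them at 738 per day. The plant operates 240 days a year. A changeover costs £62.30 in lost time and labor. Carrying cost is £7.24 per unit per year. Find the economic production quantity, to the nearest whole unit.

Annual demand D = 738 × 240 = 177,120.
Production build-up factor (1 − d/p) = 1 − 738/1,240 = 0.4048.
Q* = √(2DS / (H(1 − d/p))) = √(2 × 177,120 × 62.3 / (7.24 × 0.4048)).
= √(22,069,152 / 2.931) ≈ 2743.990.

Q* ≈ 2,744 gearboxes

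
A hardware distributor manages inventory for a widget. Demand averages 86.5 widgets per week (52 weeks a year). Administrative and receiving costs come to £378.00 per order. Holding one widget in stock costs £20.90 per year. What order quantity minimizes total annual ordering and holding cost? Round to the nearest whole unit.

Q* ≈ 403 widgets

Annual demand D = 86.5 × 52 = 4,498.
EOQ = √(2DS / H) = √(2 × 4,498 × 378 / 20.9).
= √(3,400,488 / 20.9) = √162,702.7751 ≈ 403.364.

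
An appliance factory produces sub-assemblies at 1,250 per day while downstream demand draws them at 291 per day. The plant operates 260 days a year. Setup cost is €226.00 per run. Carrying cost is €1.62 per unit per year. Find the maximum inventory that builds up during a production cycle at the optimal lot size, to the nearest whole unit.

Annual demand D = 291 × 260 = 75,660.
Production build-up factor (1 − d/p) = 1 − 291/1,250 = 0.7672.
Q* = √(2DS / (H(1 − d/p))) = √(2 × 75,660 × 226 / (1.62 × 0.7672)).
= √(34,198,320 / 1.2429) ≈ 5245.545.
Maximum inventory = Q*(1 − d/p) = 5245.545 × 0.7672 ≈ 4024.382.

I_max ≈ 4,024 sub-assemblies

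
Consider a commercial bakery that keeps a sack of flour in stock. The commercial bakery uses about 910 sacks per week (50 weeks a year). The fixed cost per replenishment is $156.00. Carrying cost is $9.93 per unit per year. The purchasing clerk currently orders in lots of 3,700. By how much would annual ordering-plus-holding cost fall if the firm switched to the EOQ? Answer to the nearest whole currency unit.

Extra cost ≈ $8,416 per year

Annual demand D = 910 × 50 = 45,500.
EOQ = √(2DS/H) = √(2 × 45,500 × 156 / 9.93) ≈ 1195.66.
Cost at Q* = (D/Q*)S + (Q*/2)H = √(2DSH) ≈ $11,872.92.
Cost at Q = 3,700: (45,500/3,700)×156 + (3,700/2)×9.93 = $1,918.38 + $18,370.50 = $20,288.88.
Excess = $20,288.88 − $11,872.92 = $8,415.96.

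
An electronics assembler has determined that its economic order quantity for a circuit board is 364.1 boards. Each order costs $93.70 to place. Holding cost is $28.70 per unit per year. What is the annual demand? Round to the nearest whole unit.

D ≈ 20,303 boards per year

Invert the EOQ relation Q*² = 2DS/H.
From Q* = √(2DS/H): D = Q*²H / (2S) = 364.1² × 28.7 / (2 × 93.7) = 20302.694.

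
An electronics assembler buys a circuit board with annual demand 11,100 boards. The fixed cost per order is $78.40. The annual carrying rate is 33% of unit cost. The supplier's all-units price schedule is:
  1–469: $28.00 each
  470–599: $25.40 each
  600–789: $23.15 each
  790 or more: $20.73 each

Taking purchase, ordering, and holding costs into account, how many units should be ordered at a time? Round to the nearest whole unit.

Q* ≈ 790 boards

Holding cost per unit per year at price C is H = 0.33·C.
Evaluate total cost at each tier's feasible EOQ or, if the EOQ is below the tier, at the tier's minimum quantity.
EOQ at $28.00 = 434.0 (feasible in tier 1): TC = 11,100×$28.00 + (11,100/434.0)×78.4 + (434.0/2)×0.33×$28.00 = $314,810.24.
EOQ at $25.40 = 455.7 < 470, so use break Q=470: TC = 11,100×$25.40 + (11,100/470.0)×78.4 + (470.0/2)×0.33×$25.40 = $285,761.34.
EOQ at $23.15 = 477.3 < 600, so use break Q=600: TC = 11,100×$23.15 + (11,100/600.0)×78.4 + (600.0/2)×0.33×$23.15 = $260,707.25.
EOQ at $20.73 = 504.4 < 790, so use break Q=790: TC = 11,100×$20.73 + (11,100/790.0)×78.4 + (790.0/2)×0.33×$20.73 = $233,906.73.
Lowest total cost is $233,906.73 at Q = 790.0.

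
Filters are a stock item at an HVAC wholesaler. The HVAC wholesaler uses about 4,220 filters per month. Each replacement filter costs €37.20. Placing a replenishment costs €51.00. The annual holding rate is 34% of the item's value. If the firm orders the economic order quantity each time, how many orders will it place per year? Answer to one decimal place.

N ≈ 79.2 orders per year

Annual demand D = 4,220 × 12 = 50,640.
Holding cost H = 0.34 × €37.20 = €12.6480 per unit per year.
Q* = √(2DS/H) = √(2 × 50,640 × 51 / 12.648) ≈ 639.05.
Orders per year = D / Q* = 50,640 / 639.05 ≈ 79.242.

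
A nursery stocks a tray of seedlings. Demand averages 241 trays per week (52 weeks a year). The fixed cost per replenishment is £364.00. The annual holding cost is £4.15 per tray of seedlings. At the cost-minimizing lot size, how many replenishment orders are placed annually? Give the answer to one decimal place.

Annual demand D = 241 × 52 = 12,532.
The optimal lot size = √(2DS/H) = √(2 × 12,532 × 364 / 4.15) ≈ 1482.70.
Orders per year = D / Q* = 12,532 / 1482.70 ≈ 8.452.

N ≈ 8.5 orders per year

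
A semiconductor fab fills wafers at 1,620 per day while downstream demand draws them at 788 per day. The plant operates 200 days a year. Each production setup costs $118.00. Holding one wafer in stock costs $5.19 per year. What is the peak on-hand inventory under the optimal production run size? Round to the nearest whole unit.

Annual demand D = 788 × 200 = 157,600.
Production build-up factor (1 − d/p) = 1 − 788/1,620 = 0.5136.
Q* = √(2DS / (H(1 − d/p))) = √(2 × 157,600 × 118 / (5.19 × 0.5136)).
= √(37,193,600 / 2.6655) ≈ 3735.479.
Maximum inventory = Q*(1 − d/p) = 3735.479 × 0.5136 ≈ 1918.468.

I_max ≈ 1,918 wafers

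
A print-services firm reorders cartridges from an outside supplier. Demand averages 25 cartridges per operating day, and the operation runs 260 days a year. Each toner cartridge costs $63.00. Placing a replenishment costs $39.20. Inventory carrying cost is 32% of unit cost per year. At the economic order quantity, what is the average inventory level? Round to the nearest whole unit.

Average inventory ≈ 79 cartridges

Annual demand D = 25 × 260 = 6,500.
Holding cost H = 0.32 × $63.00 = $20.1600 per unit per year.
The optimal lot size = √(2DS/H) = √(2 × 6,500 × 39.2 / 20.16) ≈ 158.99.
Average inventory = Q*/2 ≈ 158.99 / 2 = 79.495.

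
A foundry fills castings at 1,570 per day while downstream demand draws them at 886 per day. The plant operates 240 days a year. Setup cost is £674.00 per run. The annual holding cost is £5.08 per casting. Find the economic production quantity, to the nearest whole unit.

Q* ≈ 11,380 castings

Annual demand D = 886 × 240 = 212,640.
Production build-up factor (1 − d/p) = 1 − 886/1,570 = 0.4357.
Q* = √(2DS / (H(1 − d/p))) = √(2 × 212,640 × 674 / (5.08 × 0.4357)).
= √(286,638,720 / 2.2132) ≈ 11380.395.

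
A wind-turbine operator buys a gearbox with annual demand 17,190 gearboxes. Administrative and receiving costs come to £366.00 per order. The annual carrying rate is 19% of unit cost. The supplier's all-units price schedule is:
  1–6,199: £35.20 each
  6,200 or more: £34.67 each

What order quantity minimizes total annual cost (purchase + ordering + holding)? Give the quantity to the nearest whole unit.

Holding cost per unit per year at price C is H = 0.19·C.
For each price level, check whether its EOQ is feasible; otherwise the best quantity at that price is the breakpoint.
EOQ at £35.20 = 1371.7 (feasible in tier 1): TC = 17,190×£35.20 + (17,190/1371.7)×366 + (1371.7/2)×0.19×£35.20 = £614,261.64.
EOQ at £34.67 = 1382.1 < 6200, so use break Q=6200: TC = 17,190×£34.67 + (17,190/6200.0)×366 + (6200.0/2)×0.19×£34.67 = £617,412.69.
Lowest total cost is £614,261.64 at Q = 1371.7.

Q* ≈ 1,372 gearboxes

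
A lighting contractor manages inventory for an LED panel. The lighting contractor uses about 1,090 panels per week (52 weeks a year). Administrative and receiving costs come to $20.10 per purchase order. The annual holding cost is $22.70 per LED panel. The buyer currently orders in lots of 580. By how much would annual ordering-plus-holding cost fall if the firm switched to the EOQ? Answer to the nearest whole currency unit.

Annual demand D = 1,090 × 52 = 56,680.
EOQ = √(2DS/H) = √(2 × 56,680 × 20.1 / 22.7) ≈ 316.82.
Cost at Q* = (D/Q*)S + (Q*/2)H = √(2DSH) ≈ $7,191.85.
Cost at Q = 580: (56,680/580)×20.1 + (580/2)×22.7 = $1,964.26 + $6,583.00 = $8,547.26.
Excess = $8,547.26 − $7,191.85 = $1,355.40.

Extra cost ≈ $1,355 per year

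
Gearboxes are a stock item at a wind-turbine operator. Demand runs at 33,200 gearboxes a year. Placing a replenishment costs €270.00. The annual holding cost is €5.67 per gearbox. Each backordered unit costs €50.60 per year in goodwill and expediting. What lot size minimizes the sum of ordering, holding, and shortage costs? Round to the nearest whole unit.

Q* ≈ 1,875 gearboxes

With planned backorders, Q* = √(2DS/H) · √((H+B)/B).
√(2DS/H) = √(2 × 33,200 × 270 / 5.67) = 1778.175.
√((H+B)/B) = √((5.67+50.6)/50.6) = 1.0545.
Q* ≈ 1875.157.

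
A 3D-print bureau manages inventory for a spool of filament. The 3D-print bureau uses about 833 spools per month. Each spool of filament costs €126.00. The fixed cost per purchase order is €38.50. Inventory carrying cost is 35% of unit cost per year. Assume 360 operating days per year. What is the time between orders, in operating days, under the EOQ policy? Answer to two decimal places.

T ≈ 4.76 days

Annual demand D = 833 × 12 = 9,996.
Holding cost H = 0.35 × €126.00 = €44.1000 per unit per year.
EOQ = √(2DS/H) = √(2 × 9,996 × 38.5 / 44.1) ≈ 132.11.
Cycle time = Q*/D × 360 = 132.11 / 9,996 × 360 ≈ 4.758 days.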